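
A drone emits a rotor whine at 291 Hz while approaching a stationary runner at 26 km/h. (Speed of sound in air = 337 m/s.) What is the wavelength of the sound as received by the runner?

26 km/h = 7.222 m/s.
Only the source moves, toward the listener, so f' = f · v/(v − v_s).
f' = 291 × 337/(337 − 7.222) ≈ 297 Hz.
λ' = v/f' = 337/297.373 ≈ 1.13 m.

1.13 m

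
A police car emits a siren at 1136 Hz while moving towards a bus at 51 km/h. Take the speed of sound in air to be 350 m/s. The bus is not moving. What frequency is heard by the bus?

1184 Hz

51 km/h = 14.17 m/s.
Moving source, stationary observer: f' = f · v/(v − v_s) since the source is approaching.
f' = 1136 × 350/(350 − 14.17) = 1136 × 350/335.8 ≈ 1184 Hz.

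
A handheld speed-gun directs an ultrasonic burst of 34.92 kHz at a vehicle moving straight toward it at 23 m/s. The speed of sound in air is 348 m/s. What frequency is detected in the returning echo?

At the vehicle (a moving observer), f₁ = f₀ · (v + u)/v = 34.92 × 371/348 ≈ 37.2 kHz.
On reflection it acts as a source moving toward the stationary detector: f₂ = f₁ · v/(v − u) = 37.2 × 348/325 ≈ 39.9 kHz.
Equivalently f₂ = f₀ · (v + u)/(v − u).

39.9 kHz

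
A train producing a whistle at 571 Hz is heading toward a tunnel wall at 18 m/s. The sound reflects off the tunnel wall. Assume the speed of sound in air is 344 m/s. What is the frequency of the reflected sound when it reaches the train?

634 Hz

The tunnel wall receives the sound from a moving source: f₁ = f₀ · v/(v − v_e) = 571 × 344/326 ≈ 603 Hz.
On the return leg the train is a moving observer: f₂ = f₁ · (v + v_e)/v = 603 × 362/344 ≈ 634 Hz.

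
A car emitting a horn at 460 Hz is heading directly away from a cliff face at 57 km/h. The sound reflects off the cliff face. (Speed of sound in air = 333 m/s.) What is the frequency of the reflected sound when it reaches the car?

57 km/h = 15.83 m/s.
The cliff face receives the sound from a moving source: f₁ = f₀ · v/(v + v_e) = 460 × 333/348.83 ≈ 439 Hz.
On the return leg the car is a moving observer: f₂ = f₁ · (v − v_e)/v = 439 × 317.17/333 ≈ 418 Hz.
Equivalently f₂ = f₀ · (v − v_e)/(v + v_e).

418 Hz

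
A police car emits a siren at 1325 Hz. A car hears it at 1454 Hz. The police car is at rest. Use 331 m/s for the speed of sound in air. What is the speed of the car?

32 m/s

f' > f, so the car is approaching.
f' = f · (v + v_o)/v ⇒ v_o = v · |f'/f − 1|.
v_o = 331 × |1454/1325 − 1| = 331 × 0.09736 ≈ 32 m/s.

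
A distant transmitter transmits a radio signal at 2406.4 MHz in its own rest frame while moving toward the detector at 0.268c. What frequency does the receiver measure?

Relativistic Doppler for frequency: f' = f₀ · √((1 + β)/(1 − β)).
f' = 2406.4 × √(1.2680/0.7320) = 2406.4 × 1.31615 ≈ 3167.2 MHz.

3167.2 MHz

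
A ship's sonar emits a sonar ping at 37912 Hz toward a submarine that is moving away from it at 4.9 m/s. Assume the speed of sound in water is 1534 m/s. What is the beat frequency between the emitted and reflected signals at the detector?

The submarine first receives the wave as a moving observer: f₁ = f₀ · (v − u)/v = 37912 × (1534 − 4.9)/1534 ≈ 37791 Hz.
On reflection it acts as a source moving away from the stationary detector: f₂ = f₁ · v/(v + u) = 37791 × 1534/1538.9 ≈ 37671 Hz.
Equivalently f₂ = f₀ · (v − u)/(v + u).
Beat frequency: |f₂ − f₀| = 2u·f₀/(v + u) = 2 × 4.9 × 37912/1538.9 ≈ 241 Hz.

241 Hz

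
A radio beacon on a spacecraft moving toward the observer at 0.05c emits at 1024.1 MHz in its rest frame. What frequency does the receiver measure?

Relativistic Doppler for frequency: f' = f₀ · √((1 + β)/(1 − β)).
f' = 1024.1 × √(1.0500/0.9500) = 1024.1 × 1.05131 ≈ 1076.7 MHz.

1076.7 MHz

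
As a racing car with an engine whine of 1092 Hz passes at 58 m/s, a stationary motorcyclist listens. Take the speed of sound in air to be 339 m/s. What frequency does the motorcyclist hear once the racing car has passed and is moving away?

Receding: f₂ = f · v/(v + v_s) = 1092 × 339/397 ≈ 932 Hz.

932 Hz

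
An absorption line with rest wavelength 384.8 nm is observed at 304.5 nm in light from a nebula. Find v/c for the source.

0.230c

λ'/λ₀ = 0.7913 < 1 (blueshift), so the source is approaching.
λ'/λ₀ = √((1 − β)/(1 + β)) for an approaching source ⇒ β = (1 − r²)/(1 + r²) with r = λ'/λ₀.
β = (1 − 0.6262)/(1 + 0.6262) ≈ 0.230.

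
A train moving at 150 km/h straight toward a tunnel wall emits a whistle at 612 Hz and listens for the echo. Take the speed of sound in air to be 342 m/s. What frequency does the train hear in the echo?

782 Hz

150 km/h = 41.67 m/s.
The tunnel wall receives the sound from a moving source: f₁ = f₀ · v/(v − v_e) = 612 × 342/300.33 ≈ 697 Hz.
On the return leg the train is a moving observer: f₂ = f₁ · (v + v_e)/v = 697 × 383.67/342 ≈ 782 Hz.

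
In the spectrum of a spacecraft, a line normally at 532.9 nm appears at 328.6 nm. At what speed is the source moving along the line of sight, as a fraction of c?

λ'/λ₀ = 0.6166 < 1 (blueshift), so the source is approaching.
λ'/λ₀ = √((1 − β)/(1 + β)) for an approaching source ⇒ β = (1 − r²)/(1 + r²) with r = λ'/λ₀.
β = (1 − 0.3802)/(1 + 0.3802) ≈ 0.449.

0.449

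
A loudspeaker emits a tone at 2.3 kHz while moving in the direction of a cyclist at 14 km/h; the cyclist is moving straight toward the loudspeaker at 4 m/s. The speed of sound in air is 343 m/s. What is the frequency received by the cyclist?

2.35 kHz

14 km/h = 3.889 m/s.
With source approaching and observer approaching, f' = f · (v + v_o)/(v − v_s).
f' = 2.3 × (343 + 4)/(343 − 3.889) = 2.3 × 347/339.11 ≈ 2.35 kHz.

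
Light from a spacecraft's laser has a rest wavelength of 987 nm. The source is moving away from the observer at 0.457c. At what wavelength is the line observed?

1616.8 nm

Relativistic Doppler for wavelength: λ' = λ₀ · √((1 + β)/(1 − β)).
λ' = 987 × √(1.4570/0.5430) = 987 × 1.63806 ≈ 1616.8 nm.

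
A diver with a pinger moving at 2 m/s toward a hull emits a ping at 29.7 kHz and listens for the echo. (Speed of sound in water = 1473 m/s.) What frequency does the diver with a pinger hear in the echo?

The hull receives the sound from a moving source: f₁ = f₀ · v/(v − v_e) = 29.7 × 1473/1471 ≈ 29.7 kHz.
On the return leg the diver with a pinger is a moving observer: f₂ = f₁ · (v + v_e)/v = 29.7 × 1475/1473 ≈ 29.8 kHz.
Equivalently f₂ = f₀ · (v + v_e)/(v − v_e).

29.8 kHz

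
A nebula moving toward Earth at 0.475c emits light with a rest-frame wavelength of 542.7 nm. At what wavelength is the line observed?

323.8 nm

Relativistic Doppler for wavelength: λ' = λ₀ · √((1 − β)/(1 + β)).
λ' = 542.7 × √(0.5250/1.4750) = 542.7 × 0.59660 ≈ 323.8 nm.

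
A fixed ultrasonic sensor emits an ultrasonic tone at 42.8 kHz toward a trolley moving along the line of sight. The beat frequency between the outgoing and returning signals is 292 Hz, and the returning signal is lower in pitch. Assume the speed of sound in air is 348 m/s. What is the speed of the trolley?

Double Doppler shift off a moving reflector: f₂ = f₀ · (v + u)/(v − u) (u > 0 toward emitter).
Returning signal is lower, so f₂ = f₀ − Δf = 42800 − 292 = 42508 Hz.
Rearranging, u = v · (f₂ − f₀)/(f₂ + f₀) = 348 × -292/85308 ≈ -1.19 m/s.
So the trolley is moving at 1.19 m/s away from the emitter.

1.19 m/s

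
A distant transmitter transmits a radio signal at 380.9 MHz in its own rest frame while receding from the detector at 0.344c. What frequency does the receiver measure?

Relativistic Doppler for frequency: f' = f₀ · √((1 − β)/(1 + β)).
f' = 380.9 × √(0.6560/1.3440) = 380.9 × 0.69864 ≈ 266.1 MHz.

266.1 MHz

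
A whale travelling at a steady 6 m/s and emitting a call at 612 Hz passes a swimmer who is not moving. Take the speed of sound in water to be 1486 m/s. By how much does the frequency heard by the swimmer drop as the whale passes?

Approaching: f₁ = f · v/(v − v_s) = 612 × 1486/1480 ≈ 614.48 Hz.
Receding: f₂ = f · v/(v + v_s) = 612 × 1486/1492 ≈ 609.54 Hz.
Drop: f₁ − f₂ = 2f·v·v_s/(v² − v_s²) = 2 × 612 × 1486 × 6/(1486² − 6²) ≈ 4.94 Hz.

4.94 Hz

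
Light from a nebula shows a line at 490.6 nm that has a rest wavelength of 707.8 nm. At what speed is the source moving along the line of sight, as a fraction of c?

0.351c

λ'/λ₀ = 0.6931 < 1 (blueshift), so the source is approaching.
λ'/λ₀ = √((1 − β)/(1 + β)) for an approaching source ⇒ β = (1 − r²)/(1 + r²) with r = λ'/λ₀.
β = (1 − 0.4804)/(1 + 0.4804) ≈ 0.351.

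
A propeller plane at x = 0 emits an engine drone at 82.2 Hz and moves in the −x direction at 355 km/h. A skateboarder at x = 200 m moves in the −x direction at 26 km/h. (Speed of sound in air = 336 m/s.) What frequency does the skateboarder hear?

65 Hz

355 km/h = 98.61 m/s; 26 km/h = 7.222 m/s.
The observer lies on the +x side, so the source is heading away from the observer and the observer is heading toward the source.
General Doppler shift: f' = f · (v + v_o)/(v + v_s).
f' = 82.2 × (336 + 7.222)/(336 + 98.61) = 82.2 × 343.22/434.61 ≈ 65 Hz.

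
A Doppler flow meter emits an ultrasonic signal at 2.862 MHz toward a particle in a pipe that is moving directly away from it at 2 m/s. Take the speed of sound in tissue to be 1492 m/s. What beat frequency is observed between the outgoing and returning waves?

7663 Hz

The particle in a pipe first receives the wave as a moving observer: f₁ = f₀ · (v − u)/v = 2.862 × (1492 − 2)/1492 ≈ 2.85816 MHz.
On reflection it acts as a source moving away from the stationary detector: f₂ = f₁ · v/(v + u) = 2.85816 × 1492/1494 ≈ 2.85434 MHz.
Equivalently f₂ = f₀ · (v − u)/(v + u).
Beat frequency (with f₀ = 2862000 Hz): |f₂ − f₀| = 2u·f₀/(v + u) = 2 × 2 × 2862000/1494 ≈ 7663 Hz.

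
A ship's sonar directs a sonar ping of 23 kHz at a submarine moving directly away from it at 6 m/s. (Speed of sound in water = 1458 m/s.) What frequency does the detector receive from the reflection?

22.8 kHz

The submarine first receives the wave as a moving observer: f₁ = f₀ · (v − u)/v = 23 × (1458 − 6)/1458 ≈ 22.9 kHz.
The reflection then acts as a moving source: f₂ = f₁ · v/(v + u) ≈ 22.8 kHz.
Equivalently f₂ = f₀ · (v − u)/(v + u).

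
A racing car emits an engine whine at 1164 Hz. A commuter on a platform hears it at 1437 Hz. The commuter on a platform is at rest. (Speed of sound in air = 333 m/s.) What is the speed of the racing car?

63 m/s

f' > f, so the racing car is approaching.
f' = f · v/(v − v_s) ⇒ v_s = v · |1 − f/f'|.
v_s = 333 × |1 − 1164/1437| = 333 × 0.19 ≈ 63 m/s.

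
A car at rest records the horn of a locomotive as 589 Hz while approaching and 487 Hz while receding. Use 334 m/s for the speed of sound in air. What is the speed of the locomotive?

f₁/f₂ = (v + v_s)/(v − v_s), so v_s = v · (f₁ − f₂)/(f₁ + f₂).
v_s = 334 × (589 − 487)/(589 + 487) = 334 × 102/1076 ≈ 32 m/s.

32 m/s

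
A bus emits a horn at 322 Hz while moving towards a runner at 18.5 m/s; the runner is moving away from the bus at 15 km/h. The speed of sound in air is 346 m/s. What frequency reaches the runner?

336 Hz

15 km/h = 4.167 m/s.
General Doppler shift: f' = f · (v − v_o)/(v − v_s).
f' = 322 × (346 − 4.167)/(346 − 18.5) = 322 × 341.83/327.5 ≈ 336 Hz.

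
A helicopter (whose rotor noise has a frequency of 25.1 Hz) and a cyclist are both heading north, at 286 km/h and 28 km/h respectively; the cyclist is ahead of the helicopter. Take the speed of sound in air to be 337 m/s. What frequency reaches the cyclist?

32.1 Hz

286 km/h = 79.44 m/s; 28 km/h = 7.778 m/s.
The cyclist is ahead, so the helicopter is moving toward it while the cyclist is moving away from the helicopter.
With source approaching and observer receding, f' = f · (v − v_o)/(v − v_s).
f' = 25.1 × (337 − 7.778)/(337 − 79.44) = 25.1 × 329.22/257.56 ≈ 32.1 Hz.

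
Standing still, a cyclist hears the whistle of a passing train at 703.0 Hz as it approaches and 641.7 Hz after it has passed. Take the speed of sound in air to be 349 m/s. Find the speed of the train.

15.9 m/s

f₁/f₂ = (v + v_s)/(v − v_s), so v_s = v · (f₁ − f₂)/(f₁ + f₂).
v_s = 349 × (703.0 − 641.7)/(703.0 + 641.7) = 349 × 61.3/1344.7 ≈ 15.9 m/s.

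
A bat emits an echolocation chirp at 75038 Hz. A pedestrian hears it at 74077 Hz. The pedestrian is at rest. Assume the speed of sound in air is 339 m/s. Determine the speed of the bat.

4.4 m/s

f' < f, so the bat is receding.
f' = f · v/(v + v_s) ⇒ v_s = v · |1 − f/f'|.
v_s = 339 × |1 − 75038/74077| = 339 × 0.01297 ≈ 4.4 m/s.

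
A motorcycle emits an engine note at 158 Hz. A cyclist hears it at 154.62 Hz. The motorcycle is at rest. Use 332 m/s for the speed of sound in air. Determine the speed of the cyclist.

f' < f, so the cyclist is receding.
f' = f · (v − v_o)/v ⇒ v_o = v · |f'/f − 1|.
v_o = 332 × |154.62/158 − 1| = 332 × 0.02139 ≈ 7.1 m/s.

7.1 m/s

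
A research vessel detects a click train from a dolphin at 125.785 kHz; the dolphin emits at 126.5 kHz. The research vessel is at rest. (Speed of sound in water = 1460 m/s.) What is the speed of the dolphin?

8.3 m/s

f' < f, so the dolphin is receding.
f' = f · v/(v + v_s) ⇒ v_s = v · |1 − f/f'|.
v_s = 1460 × |1 − 126.5/125.785| = 1460 × 0.005684 ≈ 8.3 m/s.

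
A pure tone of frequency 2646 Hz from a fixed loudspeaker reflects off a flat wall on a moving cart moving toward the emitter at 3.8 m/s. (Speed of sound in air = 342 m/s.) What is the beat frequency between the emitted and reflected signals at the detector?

59.5 Hz

The flat wall on a moving cart first receives the wave as a moving observer: f₁ = f₀ · (v + u)/v = 2646 × (342 + 3.8)/342 ≈ 2675.4 Hz.
On reflection it acts as a source moving toward the stationary detector: f₂ = f₁ · v/(v − u) = 2675.4 × 342/338.2 ≈ 2705.5 Hz.
Equivalently f₂ = f₀ · (v + u)/(v − u).
Beat frequency: |f₂ − f₀| = 2u·f₀/(v − u) = 2 × 3.8 × 2646/338.2 ≈ 59.5 Hz.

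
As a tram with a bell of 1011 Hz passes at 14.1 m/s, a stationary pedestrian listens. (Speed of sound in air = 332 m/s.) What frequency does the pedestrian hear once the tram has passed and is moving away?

970 Hz

Receding: f₂ = f · v/(v + v_s) = 1011 × 332/346.1 ≈ 970 Hz.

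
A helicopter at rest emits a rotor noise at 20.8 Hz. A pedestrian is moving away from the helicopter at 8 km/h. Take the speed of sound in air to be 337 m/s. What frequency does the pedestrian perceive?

20.7 Hz

8 km/h = 2.222 m/s.
Only the observer moves, away from the source, so f' = f · (v − v_o)/v.
f' = 20.8 × (337 − 2.222)/337 = 20.8 × 334.78/337 ≈ 20.7 Hz.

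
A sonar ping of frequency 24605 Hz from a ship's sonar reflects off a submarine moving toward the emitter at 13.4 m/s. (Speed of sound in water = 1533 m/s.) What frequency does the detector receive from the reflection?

25039 Hz

At the submarine (a moving observer), f₁ = f₀ · (v + u)/v = 24605 × 1546.4/1533 ≈ 24820 Hz.
On reflection it acts as a source moving toward the stationary detector: f₂ = f₁ · v/(v − u) = 24820 × 1533/1519.6 ≈ 25039 Hz.
Equivalently f₂ = f₀ · (v + u)/(v − u).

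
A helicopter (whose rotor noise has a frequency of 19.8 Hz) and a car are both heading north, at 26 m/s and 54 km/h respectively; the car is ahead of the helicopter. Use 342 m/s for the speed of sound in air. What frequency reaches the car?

54 km/h = 15 m/s.
The car is ahead, so the helicopter is moving toward it while the car is moving away from the helicopter.
Both move, so f' = f · (v − v_o)/(v − v_s).
f' = 19.8 × (342 − 15)/(342 − 26) = 19.8 × 327/316 ≈ 20.5 Hz.

20.5 Hz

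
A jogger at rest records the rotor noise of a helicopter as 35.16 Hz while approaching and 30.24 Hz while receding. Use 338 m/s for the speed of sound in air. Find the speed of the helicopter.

25 m/s

f₁/f₂ = (v + v_s)/(v − v_s), so v_s = v · (f₁ − f₂)/(f₁ + f₂).
v_s = 338 × (35.16 − 30.24)/(35.16 + 30.24) = 338 × 4.92/65.40 ≈ 25 m/s.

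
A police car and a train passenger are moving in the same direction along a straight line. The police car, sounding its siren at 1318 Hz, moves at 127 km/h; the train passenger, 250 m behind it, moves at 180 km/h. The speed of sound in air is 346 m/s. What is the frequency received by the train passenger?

1369 Hz

127 km/h = 35.28 m/s; 180 km/h = 50 m/s.
The train passenger is behind, so the police car is moving away from it while the train passenger is moving toward the police car.
With source receding and observer approaching, f' = f · (v + v_o)/(v + v_s).
f' = 1318 × (346 + 50)/(346 + 35.28) = 1318 × 396/381.28 ≈ 1369 Hz.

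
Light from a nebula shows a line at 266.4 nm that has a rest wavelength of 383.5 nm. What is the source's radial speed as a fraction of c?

λ'/λ₀ = 0.6947 < 1 (blueshift), so the source is approaching.
λ'/λ₀ = √((1 − β)/(1 + β)) for an approaching source ⇒ β = (1 − r²)/(1 + r²) with r = λ'/λ₀.
β = (1 − 0.4825)/(1 + 0.4825) ≈ 0.349.

0.349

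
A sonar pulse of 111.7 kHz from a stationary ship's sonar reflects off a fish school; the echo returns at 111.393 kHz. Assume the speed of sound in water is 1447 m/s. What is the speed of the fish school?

1.99 m/s

Double Doppler shift off a moving reflector: f₂ = f₀ · (v + u)/(v − u) (u > 0 toward emitter).
Rearranging, u = v · (f₂ − f₀)/(f₂ + f₀) = 1447 × -0.307/223.093 ≈ -1.99 m/s.
So the fish school is moving at 1.99 m/s away from the emitter.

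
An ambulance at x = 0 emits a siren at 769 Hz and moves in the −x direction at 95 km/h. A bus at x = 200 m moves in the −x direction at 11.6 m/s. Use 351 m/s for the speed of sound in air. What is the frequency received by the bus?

95 km/h = 26.39 m/s.
The observer lies on the +x side, so the source is heading away from the observer and the observer is heading toward the source.
General Doppler shift: f' = f · (v + v_o)/(v + v_s).
f' = 769 × (351 + 11.6)/(351 + 26.39) = 769 × 362.6/377.39 ≈ 739 Hz.

739 Hz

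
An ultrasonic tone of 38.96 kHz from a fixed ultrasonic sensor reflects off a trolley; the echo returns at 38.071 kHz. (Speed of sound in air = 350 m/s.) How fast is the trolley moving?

4.0 m/s

Double Doppler shift off a moving reflector: f₂ = f₀ · (v + u)/(v − u) (u > 0 toward emitter).
Rearranging, u = v · (f₂ − f₀)/(f₂ + f₀) = 350 × -0.889/77.031 ≈ -4.0 m/s.
So the trolley is moving at 4.0 m/s away from the emitter.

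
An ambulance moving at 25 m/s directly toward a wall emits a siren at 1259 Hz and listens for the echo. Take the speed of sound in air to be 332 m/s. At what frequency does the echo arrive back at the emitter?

The wall receives the sound from a moving source: f₁ = f₀ · v/(v − v_e) = 1259 × 332/307 ≈ 1362 Hz.
On the return leg the ambulance is a moving observer: f₂ = f₁ · (v + v_e)/v = 1362 × 357/332 ≈ 1464 Hz.

1464 Hz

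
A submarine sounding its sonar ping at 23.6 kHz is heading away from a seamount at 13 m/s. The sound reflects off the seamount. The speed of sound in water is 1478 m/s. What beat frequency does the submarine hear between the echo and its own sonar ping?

412 Hz

The seamount receives the sound from a moving source: f₁ = f₀ · v/(v + v_e) = 23.6 × 1478/1491 ≈ 23.394 kHz.
On the return leg the submarine is a moving observer: f₂ = f₁ · (v − v_e)/v = 23.394 × 1465/1478 ≈ 23.188 kHz.
Equivalently f₂ = f₀ · (v − v_e)/(v + v_e).
Beat against the emitted tone (with f₀ = 23600 Hz): |f₂ − f₀| = 2v_e·f₀/(v + v_e) = 2 × 13 × 23600/1491 ≈ 412 Hz.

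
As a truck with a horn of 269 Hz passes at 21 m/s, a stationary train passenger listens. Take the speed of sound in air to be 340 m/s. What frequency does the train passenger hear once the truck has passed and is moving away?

Receding: f₂ = f · v/(v + v_s) = 269 × 340/361 ≈ 253 Hz.

253 Hz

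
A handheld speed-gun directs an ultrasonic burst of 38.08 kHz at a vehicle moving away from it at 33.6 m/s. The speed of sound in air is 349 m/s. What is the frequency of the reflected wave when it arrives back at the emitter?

The vehicle first receives the wave as a moving observer: f₁ = f₀ · (v − u)/v = 38.08 × (349 − 33.6)/349 ≈ 34.4 kHz.
On reflection it acts as a source moving away from the stationary detector: f₂ = f₁ · v/(v + u) = 34.4 × 349/382.6 ≈ 31.4 kHz.

31.4 kHz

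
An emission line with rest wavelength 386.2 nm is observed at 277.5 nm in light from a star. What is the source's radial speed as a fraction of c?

0.319

λ'/λ₀ = 0.7185 < 1 (blueshift), so the source is approaching.
λ'/λ₀ = √((1 − β)/(1 + β)) for an approaching source ⇒ β = (1 − r²)/(1 + r²) with r = λ'/λ₀.
β = (1 − 0.5163)/(1 + 0.5163) ≈ 0.319.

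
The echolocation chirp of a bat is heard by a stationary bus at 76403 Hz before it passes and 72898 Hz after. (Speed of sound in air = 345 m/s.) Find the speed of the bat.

f₁/f₂ = (v + v_s)/(v − v_s), so v_s = v · (f₁ − f₂)/(f₁ + f₂).
v_s = 345 × (76403 − 72898)/(76403 + 72898) = 345 × 3505/149301 ≈ 8.1 m/s.

8.1 m/s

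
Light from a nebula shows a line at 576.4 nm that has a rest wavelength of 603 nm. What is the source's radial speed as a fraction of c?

λ'/λ₀ = 0.9559 < 1 (blueshift), so the source is approaching.
λ'/λ₀ = √((1 − β)/(1 + β)) for an approaching source ⇒ β = (1 − r²)/(1 + r²) with r = λ'/λ₀.
β = (1 − 0.9137)/(1 + 0.9137) ≈ 0.045.

0.045c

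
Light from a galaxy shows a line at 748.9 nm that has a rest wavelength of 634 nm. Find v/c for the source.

0.165c

λ'/λ₀ = 1.1812 > 1 (redshift), so the source is receding.
λ'/λ₀ = √((1 + β)/(1 − β)) for a receding source ⇒ β = (r² − 1)/(r² + 1) with r = λ'/λ₀.
β = (1.3953 − 1)/(1.3953 + 1) ≈ 0.165.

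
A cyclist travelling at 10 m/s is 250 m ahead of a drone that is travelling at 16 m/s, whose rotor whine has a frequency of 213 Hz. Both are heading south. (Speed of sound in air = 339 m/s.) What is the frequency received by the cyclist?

217 Hz

The cyclist is ahead, so the drone is moving toward it while the cyclist is moving away from the drone.
With source approaching and observer receding, f' = f · (v − v_o)/(v − v_s).
f' = 213 × (339 − 10)/(339 − 16) = 213 × 329/323 ≈ 217 Hz.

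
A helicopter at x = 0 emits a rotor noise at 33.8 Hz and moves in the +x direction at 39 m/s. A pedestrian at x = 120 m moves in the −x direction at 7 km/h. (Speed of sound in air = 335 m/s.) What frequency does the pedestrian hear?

38.5 Hz

7 km/h = 1.944 m/s.
The observer lies on the +x side, so the source is heading toward the observer and the observer is heading toward the source.
General Doppler shift: f' = f · (v + v_o)/(v − v_s).
f' = 33.8 × (335 + 1.944)/(335 − 39) = 33.8 × 336.94/296 ≈ 38.5 Hz.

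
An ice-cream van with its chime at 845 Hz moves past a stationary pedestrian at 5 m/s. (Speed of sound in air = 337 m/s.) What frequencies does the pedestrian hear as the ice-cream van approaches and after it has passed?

Approaching: f₁ = f · v/(v − v_s) = 845 × 337/332 ≈ 858 Hz.
Receding: f₂ = f · v/(v + v_s) = 845 × 337/342 ≈ 833 Hz.

858 Hz approaching; 833 Hz receding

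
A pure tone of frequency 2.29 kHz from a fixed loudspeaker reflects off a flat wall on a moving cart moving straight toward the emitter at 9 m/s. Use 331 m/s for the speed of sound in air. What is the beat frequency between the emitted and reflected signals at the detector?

128 Hz

At the flat wall on a moving cart (a moving observer), f₁ = f₀ · (v + u)/v = 2.29 × 340/331 ≈ 2.3523 kHz.
On reflection it acts as a source moving toward the stationary detector: f₂ = f₁ · v/(v − u) = 2.3523 × 331/322 ≈ 2.4180 kHz.
Beat frequency (with f₀ = 2290 Hz): |f₂ − f₀| = 2u·f₀/(v − u) = 2 × 9 × 2290/322 ≈ 128 Hz.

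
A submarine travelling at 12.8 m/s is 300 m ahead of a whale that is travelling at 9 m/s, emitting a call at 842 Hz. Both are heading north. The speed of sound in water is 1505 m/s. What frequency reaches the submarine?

The submarine is ahead, so the whale is moving toward it while the submarine is moving away from the whale.
Both move, so f' = f · (v − v_o)/(v − v_s).
f' = 842 × (1505 − 12.8)/(1505 − 9) = 842 × 1492.2/1496 ≈ 840 Hz.

840 Hz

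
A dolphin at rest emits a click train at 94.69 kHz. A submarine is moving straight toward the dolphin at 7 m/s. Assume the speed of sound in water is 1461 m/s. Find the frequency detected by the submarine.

95.1 kHz

Moving observer, stationary source: f' = f · (v + v_o)/v.
f' = 94.69 × (1461 + 7)/1461 = 94.69 × 1468/1461 ≈ 95.1 kHz.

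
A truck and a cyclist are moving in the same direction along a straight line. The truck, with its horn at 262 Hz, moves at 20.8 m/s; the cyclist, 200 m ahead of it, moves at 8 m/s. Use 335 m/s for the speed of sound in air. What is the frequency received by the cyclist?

The cyclist is ahead, so the truck is moving toward it while the cyclist is moving away from the truck.
Both move, so f' = f · (v − v_o)/(v − v_s).
f' = 262 × (335 − 8)/(335 − 20.8) = 262 × 327/314.2 ≈ 273 Hz.

273 Hz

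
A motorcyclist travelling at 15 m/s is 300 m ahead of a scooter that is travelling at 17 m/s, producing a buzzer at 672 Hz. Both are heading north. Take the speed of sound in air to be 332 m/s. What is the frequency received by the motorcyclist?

676 Hz

The motorcyclist is ahead, so the scooter is moving toward it while the motorcyclist is moving away from the scooter.
With source approaching and observer receding, f' = f · (v − v_o)/(v − v_s).
f' = 672 × (332 − 15)/(332 − 17) = 672 × 317/315 ≈ 676 Hz.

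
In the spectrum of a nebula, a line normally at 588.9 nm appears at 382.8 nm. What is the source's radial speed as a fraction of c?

λ'/λ₀ = 0.6500 < 1 (blueshift), so the source is approaching.
λ'/λ₀ = √((1 − β)/(1 + β)) for an approaching source ⇒ β = (1 − r²)/(1 + r²) with r = λ'/λ₀.
β = (1 − 0.4225)/(1 + 0.4225) ≈ 0.406.

0.406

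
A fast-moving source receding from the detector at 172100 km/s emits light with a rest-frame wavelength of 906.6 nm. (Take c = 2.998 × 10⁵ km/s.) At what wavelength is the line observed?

1742.8 nm

β = v/c = 172100/299800 = 0.5740.
Relativistic Doppler for wavelength: λ' = λ₀ · √((1 + β)/(1 − β)).
λ' = 906.6 × √(1.5740/0.4260) = 906.6 × 1.92234 ≈ 1742.8 nm.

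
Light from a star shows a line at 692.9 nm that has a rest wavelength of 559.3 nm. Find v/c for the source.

0.211

λ'/λ₀ = 1.2389 > 1 (redshift), so the source is receding.
λ'/λ₀ = √((1 + β)/(1 − β)) for a receding source ⇒ β = (r² − 1)/(r² + 1) with r = λ'/λ₀.
β = (1.5348 − 1)/(1.5348 + 1) ≈ 0.211.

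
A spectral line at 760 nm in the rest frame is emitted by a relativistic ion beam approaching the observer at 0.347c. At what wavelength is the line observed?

Relativistic Doppler for wavelength: λ' = λ₀ · √((1 − β)/(1 + β)).
λ' = 760 × √(0.6530/1.3470) = 760 × 0.69626 ≈ 529.2 nm.

529.2 nm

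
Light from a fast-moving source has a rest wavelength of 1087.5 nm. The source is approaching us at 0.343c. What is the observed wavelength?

760.6 nm

Relativistic Doppler for wavelength: λ' = λ₀ · √((1 − β)/(1 + β)).
λ' = 1087.5 × √(0.6570/1.3430) = 1087.5 × 0.69943 ≈ 760.6 nm.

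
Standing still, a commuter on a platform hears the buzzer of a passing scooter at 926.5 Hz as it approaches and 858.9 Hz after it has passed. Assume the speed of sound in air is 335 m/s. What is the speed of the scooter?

12.7 m/s

f₁/f₂ = (v + v_s)/(v − v_s), so v_s = v · (f₁ − f₂)/(f₁ + f₂).
v_s = 335 × (926.5 − 858.9)/(926.5 + 858.9) = 335 × 67.6/1785.4 ≈ 12.7 m/s.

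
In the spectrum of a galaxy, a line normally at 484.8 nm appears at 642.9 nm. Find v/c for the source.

0.275

λ'/λ₀ = 1.3261 > 1 (redshift), so the source is receding.
λ'/λ₀ = √((1 + β)/(1 − β)) for a receding source ⇒ β = (r² − 1)/(r² + 1) with r = λ'/λ₀.
β = (1.7586 − 1)/(1.7586 + 1) ≈ 0.275.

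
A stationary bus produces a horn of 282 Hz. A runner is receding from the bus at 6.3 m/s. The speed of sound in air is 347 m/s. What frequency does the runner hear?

277 Hz

Only the observer moves, away from the source, so f' = f · (v − v_o)/v.
f' = 282 × (347 − 6.3)/347 = 282 × 340.7/347 ≈ 277 Hz.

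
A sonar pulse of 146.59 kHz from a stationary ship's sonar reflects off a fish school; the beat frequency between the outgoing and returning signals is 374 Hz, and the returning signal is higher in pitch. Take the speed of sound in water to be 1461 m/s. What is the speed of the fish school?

1.86 m/s

Double Doppler shift off a moving reflector: f₂ = f₀ · (v + u)/(v − u) (u > 0 toward emitter).
Returning signal is higher, so f₂ = f₀ + Δf = 146590 + 374 = 146964 Hz.
Rearranging, u = v · (f₂ − f₀)/(f₂ + f₀) = 1461 × 374/293554 ≈ 1.86 m/s.
So the fish school is moving at 1.86 m/s toward the emitter.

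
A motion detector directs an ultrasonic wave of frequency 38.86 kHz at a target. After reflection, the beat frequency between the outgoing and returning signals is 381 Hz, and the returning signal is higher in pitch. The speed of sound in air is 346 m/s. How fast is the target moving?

Double Doppler shift off a moving reflector: f₂ = f₀ · (v + u)/(v − u) (u > 0 toward emitter).
Returning signal is higher, so f₂ = f₀ + Δf = 38860 + 381 = 39241 Hz.
Rearranging, u = v · (f₂ − f₀)/(f₂ + f₀) = 346 × 381/78101 ≈ 1.69 m/s.
So the target is moving at 1.69 m/s toward the emitter.

1.69 m/s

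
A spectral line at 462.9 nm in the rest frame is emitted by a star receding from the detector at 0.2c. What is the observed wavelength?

566.9 nm

Relativistic Doppler for wavelength: λ' = λ₀ · √((1 + β)/(1 − β)).
λ' = 462.9 × √(1.2000/0.8000) = 462.9 × 1.22474 ≈ 566.9 nm.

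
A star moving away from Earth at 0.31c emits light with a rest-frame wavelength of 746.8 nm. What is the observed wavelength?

Relativistic Doppler for wavelength: λ' = λ₀ · √((1 + β)/(1 − β)).
λ' = 746.8 × √(1.3100/0.6900) = 746.8 × 1.37788 ≈ 1029.0 nm.

1029.0 nm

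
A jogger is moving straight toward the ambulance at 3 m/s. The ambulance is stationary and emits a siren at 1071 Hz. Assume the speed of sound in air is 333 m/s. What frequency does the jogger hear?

Moving observer, stationary source: f' = f · (v + v_o)/v.
f' = 1071 × (333 + 3)/333 = 1071 × 336/333 ≈ 1081 Hz.

1081 Hz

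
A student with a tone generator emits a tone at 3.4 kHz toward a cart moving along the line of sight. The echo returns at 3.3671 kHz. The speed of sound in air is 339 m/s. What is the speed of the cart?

Double Doppler shift off a moving reflector: f₂ = f₀ · (v + u)/(v − u) (u > 0 toward emitter).
Rearranging, u = v · (f₂ − f₀)/(f₂ + f₀) = 339 × -0.0329/6.7671 ≈ -1.65 m/s.
So the cart is moving at 1.65 m/s away from the emitter.

1.65 m/s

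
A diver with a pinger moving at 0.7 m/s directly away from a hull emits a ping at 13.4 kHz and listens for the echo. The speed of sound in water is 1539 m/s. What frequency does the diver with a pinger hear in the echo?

The hull receives the sound from a moving source: f₁ = f₀ · v/(v + v_e) = 13.4 × 1539/1539.7 ≈ 13.39 kHz.
On the return leg the diver with a pinger is a moving observer: f₂ = f₁ · (v − v_e)/v = 13.39 × 1538.3/1539 ≈ 13.39 kHz.
Equivalently f₂ = f₀ · (v − v_e)/(v + v_e).

13.39 kHz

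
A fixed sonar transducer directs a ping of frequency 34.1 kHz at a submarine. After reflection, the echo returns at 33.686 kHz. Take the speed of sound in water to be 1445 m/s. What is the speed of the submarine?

8.8 m/s

Double Doppler shift off a moving reflector: f₂ = f₀ · (v + u)/(v − u) (u > 0 toward emitter).
Rearranging, u = v · (f₂ − f₀)/(f₂ + f₀) = 1445 × -0.414/67.786 ≈ -8.8 m/s.
So the submarine is moving at 8.8 m/s away from the emitter.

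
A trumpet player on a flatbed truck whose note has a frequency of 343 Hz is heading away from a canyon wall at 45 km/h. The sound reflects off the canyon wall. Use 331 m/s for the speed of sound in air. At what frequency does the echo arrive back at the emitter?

318 Hz

45 km/h = 12.5 m/s.
The canyon wall receives the sound from a moving source: f₁ = f₀ · v/(v + v_e) = 343 × 331/343.5 ≈ 331 Hz.
On the return leg the trumpet player on a flatbed truck is a moving observer: f₂ = f₁ · (v − v_e)/v = 331 × 318.5/331 ≈ 318 Hz.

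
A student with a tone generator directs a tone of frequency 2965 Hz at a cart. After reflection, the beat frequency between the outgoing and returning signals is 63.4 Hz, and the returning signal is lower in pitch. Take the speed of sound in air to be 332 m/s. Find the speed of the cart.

3.6 m/s

Double Doppler shift off a moving reflector: f₂ = f₀ · (v + u)/(v − u) (u > 0 toward emitter).
Returning signal is lower, so f₂ = f₀ − Δf = 2965 − 63.4 = 2901.6 Hz.
Rearranging, u = v · (f₂ − f₀)/(f₂ + f₀) = 332 × -63.4/5866.6 ≈ -3.6 m/s.
So the cart is moving at 3.6 m/s away from the emitter.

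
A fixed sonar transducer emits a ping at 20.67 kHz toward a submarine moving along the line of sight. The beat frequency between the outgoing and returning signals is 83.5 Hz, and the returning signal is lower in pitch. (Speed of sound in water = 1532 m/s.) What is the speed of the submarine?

Double Doppler shift off a moving reflector: f₂ = f₀ · (v + u)/(v − u) (u > 0 toward emitter).
Returning signal is lower, so f₂ = f₀ − Δf = 20670 − 83.5 = 20586.5 Hz.
Rearranging, u = v · (f₂ − f₀)/(f₂ + f₀) = 1532 × -83.5/41256.5 ≈ -3.1 m/s.
So the submarine is moving at 3.1 m/s away from the emitter.

3.1 m/s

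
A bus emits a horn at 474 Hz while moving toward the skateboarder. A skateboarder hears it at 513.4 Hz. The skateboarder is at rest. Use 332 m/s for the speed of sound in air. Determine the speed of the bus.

25 m/s

f' = f · v/(v − v_s) ⇒ v_s = v · |1 − f/f'|.
v_s = 332 × |1 − 474/513.4| = 332 × 0.07674 ≈ 25 m/s.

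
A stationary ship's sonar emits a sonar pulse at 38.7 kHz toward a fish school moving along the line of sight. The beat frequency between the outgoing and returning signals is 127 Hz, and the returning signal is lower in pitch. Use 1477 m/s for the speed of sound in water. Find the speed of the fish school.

Double Doppler shift off a moving reflector: f₂ = f₀ · (v + u)/(v − u) (u > 0 toward emitter).
Returning signal is lower, so f₂ = f₀ − Δf = 38700 − 127 = 38573 Hz.
Rearranging, u = v · (f₂ − f₀)/(f₂ + f₀) = 1477 × -127/77273 ≈ -2.43 m/s.
So the fish school is moving at 2.43 m/s away from the emitter.

2.43 m/s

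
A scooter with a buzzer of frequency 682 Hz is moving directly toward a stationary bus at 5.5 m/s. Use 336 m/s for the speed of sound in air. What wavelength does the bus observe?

Moving source, stationary observer: f' = f · v/(v − v_s) since the source is approaching.
f' = 682 × 336/(336 − 5.5) ≈ 693 Hz.
λ' = v/f' = 336/693.349 ≈ 48.5 cm.

48.5 cm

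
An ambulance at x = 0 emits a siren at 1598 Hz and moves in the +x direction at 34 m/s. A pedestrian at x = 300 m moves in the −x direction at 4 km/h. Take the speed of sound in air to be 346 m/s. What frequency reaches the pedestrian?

4 km/h = 1.111 m/s.
The observer lies on the +x side, so the source is heading toward the observer and the observer is heading toward the source.
With source approaching and observer approaching, f' = f · (v + v_o)/(v − v_s).
f' = 1598 × (346 + 1.111)/(346 − 34) = 1598 × 347.11/312 ≈ 1778 Hz.

1778 Hz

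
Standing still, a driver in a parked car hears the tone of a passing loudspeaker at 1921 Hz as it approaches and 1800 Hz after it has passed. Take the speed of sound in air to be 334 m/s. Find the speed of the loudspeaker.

10.9 m/s

f₁/f₂ = (v + v_s)/(v − v_s), so v_s = v · (f₁ − f₂)/(f₁ + f₂).
v_s = 334 × (1921 − 1800)/(1921 + 1800) = 334 × 121/3721 ≈ 10.9 m/s.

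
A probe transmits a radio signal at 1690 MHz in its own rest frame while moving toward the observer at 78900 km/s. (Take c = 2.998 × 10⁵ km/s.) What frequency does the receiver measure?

β = v/c = 78900/299800 = 0.2632.
Relativistic Doppler for frequency: f' = f₀ · √((1 + β)/(1 − β)).
f' = 1690 × √(1.2632/0.7368) = 1690 × 1.30933 ≈ 2212.8 MHz.

2212.8 MHz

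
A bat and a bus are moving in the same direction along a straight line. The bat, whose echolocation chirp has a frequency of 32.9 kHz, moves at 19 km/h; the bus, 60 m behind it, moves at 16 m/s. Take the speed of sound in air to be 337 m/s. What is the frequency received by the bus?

33.9 kHz

19 km/h = 5.278 m/s.
The bus is behind, so the bat is moving away from it while the bus is moving toward the bat.
General Doppler shift: f' = f · (v + v_o)/(v + v_s).
f' = 32.9 × (337 + 16)/(337 + 5.278) = 32.9 × 353/342.28 ≈ 33.9 kHz.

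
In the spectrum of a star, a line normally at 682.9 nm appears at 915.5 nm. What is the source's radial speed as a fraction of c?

0.285c

λ'/λ₀ = 1.3406 > 1 (redshift), so the source is receding.
λ'/λ₀ = √((1 + β)/(1 − β)) for a receding source ⇒ β = (r² − 1)/(r² + 1) with r = λ'/λ₀.
β = (1.7972 − 1)/(1.7972 + 1) ≈ 0.285.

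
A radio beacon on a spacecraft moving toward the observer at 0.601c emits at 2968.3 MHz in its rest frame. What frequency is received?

5945.9 MHz

Relativistic Doppler for frequency: f' = f₀ · √((1 + β)/(1 − β)).
f' = 2968.3 × √(1.6010/0.3990) = 2968.3 × 2.00313 ≈ 5945.9 MHz.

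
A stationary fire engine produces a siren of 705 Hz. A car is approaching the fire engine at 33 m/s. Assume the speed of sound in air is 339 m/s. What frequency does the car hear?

774 Hz

Only the observer moves, toward the source, so f' = f · (v + v_o)/v.
f' = 705 × (339 + 33)/339 = 705 × 372/339 ≈ 774 Hz.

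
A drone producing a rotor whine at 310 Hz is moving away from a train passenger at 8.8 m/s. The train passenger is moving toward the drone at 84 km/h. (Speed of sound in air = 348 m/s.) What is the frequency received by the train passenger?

323 Hz

84 km/h = 23.33 m/s.
General Doppler shift: f' = f · (v + v_o)/(v + v_s).
f' = 310 × (348 + 23.33)/(348 + 8.8) = 310 × 371.33/356.8 ≈ 323 Hz.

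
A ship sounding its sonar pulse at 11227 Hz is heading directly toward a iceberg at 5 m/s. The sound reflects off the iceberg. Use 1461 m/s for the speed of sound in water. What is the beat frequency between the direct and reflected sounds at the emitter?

77 Hz

The iceberg receives the sound from a moving source: f₁ = f₀ · v/(v − v_e) = 11227 × 1461/1456 ≈ 11265.6 Hz.
On the return leg the ship is a moving observer: f₂ = f₁ · (v + v_e)/v = 11265.6 × 1466/1461 ≈ 11304.1 Hz.
Beat against the emitted tone: |f₂ − f₀| = 2v_e·f₀/(v − v_e) = 2 × 5 × 11227/1456 ≈ 77 Hz.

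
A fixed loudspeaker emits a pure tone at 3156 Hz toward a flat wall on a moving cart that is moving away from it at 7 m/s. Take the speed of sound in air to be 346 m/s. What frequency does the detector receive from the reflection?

3031 Hz

At the flat wall on a moving cart (a moving observer), f₁ = f₀ · (v − u)/v = 3156 × 339/346 ≈ 3092 Hz.
The reflection then acts as a moving source: f₂ = f₁ · v/(v + u) ≈ 3031 Hz.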